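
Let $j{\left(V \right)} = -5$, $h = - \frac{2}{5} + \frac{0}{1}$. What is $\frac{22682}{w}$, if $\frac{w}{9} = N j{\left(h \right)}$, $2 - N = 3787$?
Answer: $\frac{22682}{170325} \approx 0.13317$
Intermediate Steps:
$h = - \frac{2}{5}$ ($h = \left(-2\right) \frac{1}{5} + 0 \cdot 1 = - \frac{2}{5} + 0 = - \frac{2}{5} \approx -0.4$)
$N = -3785$ ($N = 2 - 3787 = -3785$)
$w = 170325$ ($w = 9 \left(\left(-3785\right) \left(-5\right)\right) = 9 \cdot 18925 = 170325$)
$\frac{22682}{w} = \frac{22682}{170325}$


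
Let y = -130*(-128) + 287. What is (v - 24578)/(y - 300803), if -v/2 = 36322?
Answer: 48611/141938 ≈ 0.34248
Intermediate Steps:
v = -72644 (v = -2*36322 = -72644)
y = 16927 (y = 16640 + 287 = 16927)
(v - 24578)/(y - 300803) = (-72644 - 24578)/(16927 - 300803) = -97222/(-283876) = -97222*(-1/283876) = 48611/141938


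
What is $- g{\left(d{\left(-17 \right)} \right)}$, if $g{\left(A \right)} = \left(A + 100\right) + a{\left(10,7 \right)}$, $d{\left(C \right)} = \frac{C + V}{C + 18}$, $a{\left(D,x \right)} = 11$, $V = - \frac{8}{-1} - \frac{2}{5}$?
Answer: $- \frac{508}{5} \approx -101.6$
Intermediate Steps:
$V = \frac{38}{5}$ ($V = \left(-8\right) \left(-1\right) - \frac{2}{5} = 8 - \frac{2}{5} = \frac{38}{5} \approx 7.6$)
$d{\left(C \right)} = \frac{\frac{38}{5} + C}{18 + C}$ ($d{\left(C \right)} = \frac{C + \frac{38}{5}}{C + 18} = \frac{\frac{38}{5} + C}{18 + C}$)
$g{\left(A \right)} = 111 + A$ ($g{\left(A \right)} = \left(A + 100\right) + 11 = \left(100 + A\right) + 11 = 111 + A$)
$- g{\left(d{\left(-17 \right)} \right)} = - (111 + \frac{\frac{38}{5} - 17}{18 - 17}) = - (111 + 1^{-1} \left(- \frac{47}{5}\right)) = - (111 + 1 \left(- \frac{47}{5}\right)) = - (111 - \frac{47}{5}) = \left(-1\right) \frac{508}{5} = - \frac{508}{5}$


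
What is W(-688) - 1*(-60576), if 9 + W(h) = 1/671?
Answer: 40640458/671 ≈ 60567.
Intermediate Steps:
W(h) = -6038/671 (W(h) = -9 + 1/671 = -6038/671)
W(-688) - 1*(-60576) = -6038/671 - 1*(-60576) = -6038/671 + 60576 = 40640458/671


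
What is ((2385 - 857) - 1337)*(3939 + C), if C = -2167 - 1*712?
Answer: 202460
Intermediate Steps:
C = -2879 (C = -2167 - 712 = -2879)
((2385 - 857) - 1337)*(3939 + C) = ((2385 - 857) - 1337)*(3939 - 2879) = (1528 - 1337)*1060 = 191*1060 = 202460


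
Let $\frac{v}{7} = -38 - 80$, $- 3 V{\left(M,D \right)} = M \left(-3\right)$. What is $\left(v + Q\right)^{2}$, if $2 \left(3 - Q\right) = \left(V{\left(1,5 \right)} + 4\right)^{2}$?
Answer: $\frac{2792241}{4} \approx 6.9806 \cdot 10^{5}$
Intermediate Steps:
$V{\left(M,D \right)} = M$ ($V{\left(M,D \right)} = - \frac{M \left(-3\right)}{3} = - \frac{\left(-3\right) M}{3} = M$)
$v = -826$ ($v = 7 \left(-38 - 80\right) = 7 \left(-118\right) = -826$)
$Q = - \frac{19}{2}$ ($Q = 3 - \frac{\left(1 + 4\right)^{2}}{2} = 3 - \frac{5^{2}}{2} = 3 - \frac{25}{2} = - \frac{19}{2} \approx -9.5$)
$\left(v + Q\right)^{2} = \left(-826 - \frac{19}{2}\right)^{2} = \left(- \frac{1671}{2}\right)^{2} = \frac{2792241}{4}$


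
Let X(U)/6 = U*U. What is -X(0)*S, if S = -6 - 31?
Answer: 0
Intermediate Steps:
X(U) = 6*U² (X(U) = 6*(U*U) = 6*U²)
S = -37
-X(0)*S = -6*0²*(-37) = -6*0*(-37) = -0*(-37) = -1*0 = 0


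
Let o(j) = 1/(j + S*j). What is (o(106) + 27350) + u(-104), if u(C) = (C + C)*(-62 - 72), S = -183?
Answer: 1065342823/19292 ≈ 55222.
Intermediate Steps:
u(C) = -268*C (u(C) = (2*C)*(-134) = -268*C)
o(j) = -1/(182*j) (o(j) = 1/(j - 183*j) = 1/(-182*j) = -1/(182*j))
(o(106) + 27350) + u(-104) = (-1/182/106 + 27350) - 268*(-104) = (-1/182*1/106 + 27350) + 27872 = (-1/19292 + 27350) + 27872 = 527636199/19292 + 27872 = 1065342823/19292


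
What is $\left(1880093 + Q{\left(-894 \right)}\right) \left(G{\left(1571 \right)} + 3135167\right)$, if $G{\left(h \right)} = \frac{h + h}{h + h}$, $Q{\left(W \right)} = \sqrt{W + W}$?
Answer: $5894407410624 + 6270336 i \sqrt{447} \approx 5.8944 \cdot 10^{12} + 1.3257 \cdot 10^{8} i$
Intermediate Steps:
$Q{\left(W \right)} = \sqrt{2} \sqrt{W}$ ($Q{\left(W \right)} = \sqrt{2 W} = \sqrt{2} \sqrt{W}$)
$G{\left(h \right)} = 1$ ($G{\left(h \right)} = \frac{2 h}{2 h} = 2 h \frac{1}{2 h} = 1$)
$\left(1880093 + Q{\left(-894 \right)}\right) \left(G{\left(1571 \right)} + 3135167\right) = \left(1880093 + \sqrt{2} \sqrt{-894}\right) \left(1 + 3135167\right) = \left(1880093 + \sqrt{2} i \sqrt{894}\right) 3135168 = \left(1880093 + 2 i \sqrt{447}\right) 3135168 = 5894407410624 + 6270336 i \sqrt{447}$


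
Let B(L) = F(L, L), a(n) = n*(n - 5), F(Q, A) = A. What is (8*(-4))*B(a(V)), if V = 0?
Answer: 0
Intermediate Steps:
a(n) = n*(-5 + n)
B(L) = L
(8*(-4))*B(a(V)) = (8*(-4))*(0*(-5 + 0)) = -0*(-5) = -32*0 = 0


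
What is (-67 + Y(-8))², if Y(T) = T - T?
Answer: 4489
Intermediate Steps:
Y(T) = 0
(-67 + Y(-8))² = (-67 + 0)² = (-67)² = 4489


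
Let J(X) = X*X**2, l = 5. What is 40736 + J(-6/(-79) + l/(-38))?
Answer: 1102073206164425/27054036008 ≈ 40736.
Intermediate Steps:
J(X) = X**3
40736 + J(-6/(-79) + l/(-38)) = 40736 + (-6/(-79) + 5/(-38))**3 = 40736 + (-6*(-1/79) + 5*(-1/38))**3 = 40736 + (6/79 - 5/38)**3 = 40736 + (-167/3002)**3 = 40736 - 4657463/27054036008 = 1102073206164425/27054036008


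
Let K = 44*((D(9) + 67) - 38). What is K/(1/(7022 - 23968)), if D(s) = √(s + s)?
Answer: -21623096 - 2236872*√2 ≈ -2.4786e+7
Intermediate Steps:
D(s) = √2*√s (D(s) = √(2*s) = √2*√s)
K = 1276 + 132*√2 (K = 44*((√2*√9 + 67) - 38) = 44*((√2*3 + 67) - 38) = 44*((3*√2 + 67) - 38) = 44*((67 + 3*√2) - 38) = 44*(29 + 3*√2) = 1276 + 132*√2 ≈ 1462.7)
K/(1/(7022 - 23968)) = (1276 + 132*√2)/(1/(7022 - 23968)) = (1276 + 132*√2)/(1/(-16946)) = (1276 + 132*√2)/(-1/16946) = (1276 + 132*√2)*(-16946) = -21623096 - 2236872*√2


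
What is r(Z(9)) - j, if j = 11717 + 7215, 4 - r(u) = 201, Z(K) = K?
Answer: -19129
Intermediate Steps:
r(u) = -197 (r(u) = 4 - 1*201 = 4 - 201 = -197)
j = 18932
r(Z(9)) - j = -197 - 1*18932 = -197 - 18932 = -19129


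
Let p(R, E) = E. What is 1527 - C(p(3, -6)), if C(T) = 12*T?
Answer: 1599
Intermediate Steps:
1527 - C(p(3, -6)) = 1527 - 12*(-6) = 1527 - 1*(-72) = 1527 + 72 = 1599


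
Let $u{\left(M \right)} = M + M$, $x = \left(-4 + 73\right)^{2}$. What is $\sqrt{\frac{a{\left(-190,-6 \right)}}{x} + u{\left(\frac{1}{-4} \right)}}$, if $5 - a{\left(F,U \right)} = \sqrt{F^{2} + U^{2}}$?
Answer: $\frac{\sqrt{-9502 - 8 \sqrt{9034}}}{138} \approx 0.73408 i$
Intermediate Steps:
$a{\left(F,U \right)} = 5 - \sqrt{F^{2} + U^{2}}$
$x = 4761$ ($x = 69^{2} = 4761$)
$u{\left(M \right)} = 2 M$
$\sqrt{\frac{a{\left(-190,-6 \right)}}{x} + u{\left(\frac{1}{-4} \right)}} = \sqrt{\frac{5 - \sqrt{\left(-190\right)^{2} + \left(-6\right)^{2}}}{4761} + \frac{2}{-4}} = \sqrt{\left(5 - \sqrt{36100 + 36}\right) \frac{1}{4761} + 2 \left(- \frac{1}{4}\right)} = \sqrt{\left(5 - \sqrt{36136}\right) \frac{1}{4761} - \frac{1}{2}} = \sqrt{\left(5 - 2 \sqrt{9034}\right) \frac{1}{4761} - \frac{1}{2}} = \sqrt{\left(\frac{5}{4761} - \frac{2 \sqrt{9034}}{4761}\right) - \frac{1}{2}} = \sqrt{- \frac{4751}{9522} - \frac{2 \sqrt{9034}}{4761}}$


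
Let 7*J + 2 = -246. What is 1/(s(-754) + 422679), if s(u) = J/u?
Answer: 2639/1115450005 ≈ 2.3659e-6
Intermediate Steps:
J = -248/7 (J = -2/7 + (⅐)*(-246) = -2/7 - 246/7 = -248/7 ≈ -35.429)
s(u) = -248/(7*u)
1/(s(-754) + 422679) = 1/(-248/7/(-754) + 422679) = 1/(-248/7*(-1/754) + 422679) = 1/(124/2639 + 422679) = 1/(1115450005/2639) = 2639/1115450005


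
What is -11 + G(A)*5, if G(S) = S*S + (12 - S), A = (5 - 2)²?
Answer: 409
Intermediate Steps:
A = 9 (A = 3² = 9)
G(S) = 12 + S² - S (G(S) = S² + (12 - S) = 12 + S² - S)
-11 + G(A)*5 = -11 + (12 + 9² - 1*9)*5 = -11 + (12 + 81 - 9)*5 = -11 + 84*5 = -11 + 420 = 409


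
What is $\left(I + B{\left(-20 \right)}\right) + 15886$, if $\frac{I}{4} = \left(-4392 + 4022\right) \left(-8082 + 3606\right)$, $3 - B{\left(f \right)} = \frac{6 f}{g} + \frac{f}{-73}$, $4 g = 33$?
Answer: $\frac{5332227767}{803} \approx 6.6404 \cdot 10^{6}$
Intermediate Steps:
$g = \frac{33}{4}$ ($g = \frac{1}{4} \cdot 33 = \frac{33}{4} \approx 8.25$)
$B{\left(f \right)} = 3 - \frac{573 f}{803}$ ($B{\left(f \right)} = 3 - \left(\frac{6 f}{\frac{33}{4}} + \frac{f}{-73}\right) = 3 - \left(6 f \frac{4}{33} + f \left(- \frac{1}{73}\right)\right) = 3 - \left(\frac{8 f}{11} - \frac{f}{73}\right) = 3 - \frac{573 f}{803}$)
$I = 6624480$ ($I = 4 \left(-4392 + 4022\right) \left(-8082 + 3606\right) = 4 \left(\left(-370\right) \left(-4476\right)\right) = 4 \cdot 1656120 = 6624480$)
$\left(I + B{\left(-20 \right)}\right) + 15886 = \left(6624480 + \left(3 - - \frac{11460}{803}\right)\right) + 15886 = \left(6624480 + \left(3 + \frac{11460}{803}\right)\right) + 15886 = \left(6624480 + \frac{13869}{803}\right) + 15886 = \frac{5319471309}{803} + 15886 = \frac{5332227767}{803}$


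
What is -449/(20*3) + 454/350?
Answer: -12991/2100 ≈ -6.1862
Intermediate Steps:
-449/(20*3) + 454/350 = -449/60 + 454*(1/350) = -449*1/60 + 227/175 = -449/60 + 227/175 = -12991/2100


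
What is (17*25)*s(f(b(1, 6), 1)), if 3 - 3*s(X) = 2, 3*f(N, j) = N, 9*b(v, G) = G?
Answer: 425/3 ≈ 141.67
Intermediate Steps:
b(v, G) = G/9
f(N, j) = N/3
s(X) = 1/3 (s(X) = 1 - 1/3*2 = 1 - 2/3 = 1/3)
(17*25)*s(f(b(1, 6), 1)) = (17*25)*(1/3) = 425*(1/3) = 425/3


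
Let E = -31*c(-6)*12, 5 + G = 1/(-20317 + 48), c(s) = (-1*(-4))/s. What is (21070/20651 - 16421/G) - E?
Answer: 6356519120311/2092896246 ≈ 3037.2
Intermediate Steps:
c(s) = 4/s
G = -101346/20269 (G = -5 + 1/(-20317 + 48) = -5 + 1/(-20269) = -5 - 1/20269 = -101346/20269 ≈ -5.0000)
E = 248 (E = -124/(-6)*12 = -124*(-1)/6*12 = -31*(-⅔)*12 = (62/3)*12 = 248)
(21070/20651 - 16421/G) - E = (21070/20651 - 16421/(-101346/20269)) - 1*248 = (21070*(1/20651) - 16421*(-20269/101346)) - 248 = (21070/20651 + 332837249/101346) - 248 = 6875557389319/2092896246 - 248 = 6356519120311/2092896246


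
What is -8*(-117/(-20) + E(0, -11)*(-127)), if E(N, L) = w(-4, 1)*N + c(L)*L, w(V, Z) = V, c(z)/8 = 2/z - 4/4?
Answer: 528086/5 ≈ 1.0562e+5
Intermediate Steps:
c(z) = -8 + 16/z (c(z) = 8*(2/z - 4/4) = 8*(2/z - 4*¼) = 8*(2/z - 1) = 8*(-1 + 2/z) = -8 + 16/z)
E(N, L) = -4*N + L*(-8 + 16/L) (E(N, L) = -4*N + (-8 + 16/L)*L = -4*N + L*(-8 + 16/L))
-8*(-117/(-20) + E(0, -11)*(-127)) = -8*(-117/(-20) + (16 - 8*(-11) - 4*0)*(-127)) = -8*(-117*(-1/20) + (16 + 88 + 0)*(-127)) = -8*(117/20 + 104*(-127)) = -8*(117/20 - 13208) = -8*(-264043/20) = 528086/5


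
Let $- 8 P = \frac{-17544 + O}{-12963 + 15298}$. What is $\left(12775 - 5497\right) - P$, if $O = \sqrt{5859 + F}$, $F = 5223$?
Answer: $\frac{16991937}{2335} + \frac{\sqrt{11082}}{18680} \approx 7277.1$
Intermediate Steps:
$O = \sqrt{11082}$ ($O = \sqrt{5859 + 5223} = \sqrt{11082} \approx 105.27$)
$P = \frac{2193}{2335} - \frac{\sqrt{11082}}{18680}$ ($P = - \frac{\left(-17544 + \sqrt{11082}\right) \frac{1}{-12963 + 15298}}{8} = - \frac{\left(-17544 + \sqrt{11082}\right) \frac{1}{2335}}{8} = - \frac{- \frac{17544}{2335} + \frac{\sqrt{11082}}{2335}}{8} = \frac{2193}{2335} - \frac{\sqrt{11082}}{18680} \approx 0.93355$)
$\left(12775 - 5497\right) - P = \left(12775 - 5497\right) - \left(\frac{2193}{2335} - \frac{\sqrt{11082}}{18680}\right) = 7278 - \left(\frac{2193}{2335} - \frac{\sqrt{11082}}{18680}\right) = \frac{16991937}{2335} + \frac{\sqrt{11082}}{18680}$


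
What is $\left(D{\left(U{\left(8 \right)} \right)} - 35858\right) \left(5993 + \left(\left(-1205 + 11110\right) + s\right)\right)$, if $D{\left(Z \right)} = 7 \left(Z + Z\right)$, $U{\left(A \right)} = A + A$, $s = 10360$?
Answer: $-935677572$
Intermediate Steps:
$U{\left(A \right)} = 2 A$
$D{\left(Z \right)} = 14 Z$ ($D{\left(Z \right)} = 7 \cdot 2 Z = 14 Z$)
$\left(D{\left(U{\left(8 \right)} \right)} - 35858\right) \left(5993 + \left(\left(-1205 + 11110\right) + s\right)\right) = \left(14 \cdot 2 \cdot 8 - 35858\right) \left(5993 + \left(\left(-1205 + 11110\right) + 10360\right)\right) = \left(14 \cdot 16 - 35858\right) \left(5993 + \left(9905 + 10360\right)\right) = \left(224 - 35858\right) \left(5993 + 20265\right) = \left(-35634\right) 26258 = -935677572$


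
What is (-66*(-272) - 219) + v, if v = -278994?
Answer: -261261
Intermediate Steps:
(-66*(-272) - 219) + v = (-66*(-272) - 219) - 278994 = (17952 - 219) - 278994 = 17733 - 278994 = -261261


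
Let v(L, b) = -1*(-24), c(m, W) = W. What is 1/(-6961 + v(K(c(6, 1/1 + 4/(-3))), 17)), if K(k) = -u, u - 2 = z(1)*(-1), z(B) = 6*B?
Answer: -1/6937 ≈ -0.00014415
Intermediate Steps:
u = -4 (u = 2 + (6*1)*(-1) = 2 + 6*(-1) = 2 - 6 = -4)
K(k) = 4 (K(k) = -1*(-4) = 4)
v(L, b) = 24
1/(-6961 + v(K(c(6, 1/1 + 4/(-3))), 17)) = 1/(-6961 + 24) = 1/(-6937) = -1/6937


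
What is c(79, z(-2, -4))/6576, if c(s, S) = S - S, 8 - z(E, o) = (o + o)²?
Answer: 0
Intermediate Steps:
z(E, o) = 8 - 4*o² (z(E, o) = 8 - (o + o)² = 8 - (2*o)² = 8 - 4*o²)
c(s, S) = 0
c(79, z(-2, -4))/6576 = 0/6576 = 0*(1/6576) = 0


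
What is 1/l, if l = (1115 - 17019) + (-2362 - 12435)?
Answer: -1/30701 ≈ -3.2572e-5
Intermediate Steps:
l = -30701 (l = -15904 - 14797 = -30701)
1/l = 1/(-30701) = -1/30701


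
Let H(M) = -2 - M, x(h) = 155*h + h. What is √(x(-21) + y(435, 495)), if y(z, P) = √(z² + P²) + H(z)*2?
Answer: √(-4150 + 15*√1930) ≈ 59.085*I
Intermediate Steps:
x(h) = 156*h
y(z, P) = -4 + √(P² + z²) - 2*z (y(z, P) = √(z² + P²) + (-2 - z)*2 = √(P² + z²) + (-4 - 2*z) = -4 + √(P² + z²) - 2*z)
√(x(-21) + y(435, 495)) = √(156*(-21) + (-4 + √(495² + 435²) - 2*435)) = √(-3276 + (-4 + √(245025 + 189225) - 870)) = √(-3276 + (-4 + √434250 - 870)) = √(-3276 + (-4 + 15*√1930 - 870)) = √(-3276 + (-874 + 15*√1930)) = √(-4150 + 15*√1930)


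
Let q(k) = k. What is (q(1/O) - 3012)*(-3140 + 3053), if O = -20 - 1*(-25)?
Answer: 1310133/5 ≈ 2.6203e+5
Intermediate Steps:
O = 5 (O = -20 + 25 = 5)
(q(1/O) - 3012)*(-3140 + 3053) = (1/5 - 3012)*(-3140 + 3053) = (⅕ - 3012)*(-87) = -15059/5*(-87) = 1310133/5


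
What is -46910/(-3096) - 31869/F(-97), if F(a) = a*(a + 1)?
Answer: 14089979/1201248 ≈ 11.729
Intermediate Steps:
F(a) = a*(1 + a)
-46910/(-3096) - 31869/F(-97) = -46910/(-3096) - 31869*(-1/(97*(1 - 97))) = -46910*(-1/3096) - 31869/((-97*(-96))) = 23455/1548 - 31869/9312 = 23455/1548 - 31869*1/9312 = 23455/1548 - 10623/3104 = 14089979/1201248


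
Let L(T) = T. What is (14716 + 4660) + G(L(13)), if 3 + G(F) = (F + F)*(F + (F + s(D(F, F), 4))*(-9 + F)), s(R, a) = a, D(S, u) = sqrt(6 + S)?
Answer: 21479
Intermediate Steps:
G(F) = -3 + 2*F*(F + (-9 + F)*(4 + F)) (G(F) = -3 + (F + F)*(F + (F + 4)*(-9 + F)) = -3 + (2*F)*(F + (4 + F)*(-9 + F)) = -3 + (2*F)*(F + (-9 + F)*(4 + F)) = -3 + 2*F*(F + (-9 + F)*(4 + F)))
(14716 + 4660) + G(L(13)) = (14716 + 4660) + (-3 - 72*13 - 8*13**2 + 2*13**3) = 19376 + (-3 - 936 - 8*169 + 2*2197) = 19376 + (-3 - 936 - 1352 + 4394) = 19376 + 2103 = 21479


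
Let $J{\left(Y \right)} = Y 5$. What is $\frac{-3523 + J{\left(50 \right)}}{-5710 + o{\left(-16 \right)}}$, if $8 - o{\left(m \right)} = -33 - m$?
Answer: $\frac{1091}{1895} \approx 0.57573$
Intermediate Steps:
$J{\left(Y \right)} = 5 Y$
$o{\left(m \right)} = 41 + m$ ($o{\left(m \right)} = 8 - \left(-33 - m\right) = 8 + \left(33 + m\right) = 41 + m$)
$\frac{-3523 + J{\left(50 \right)}}{-5710 + o{\left(-16 \right)}} = \frac{-3523 + 5 \cdot 50}{-5710 + \left(41 - 16\right)} = \frac{-3523 + 250}{-5710 + 25} = - \frac{3273}{-5685} = \left(-3273\right) \left(- \frac{1}{5685}\right) = \frac{1091}{1895}$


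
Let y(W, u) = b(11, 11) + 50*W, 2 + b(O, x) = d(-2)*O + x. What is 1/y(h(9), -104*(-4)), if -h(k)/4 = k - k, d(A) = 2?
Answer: 1/31 ≈ 0.032258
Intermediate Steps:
h(k) = 0 (h(k) = -4*(k - k) = -4*0 = 0)
b(O, x) = -2 + x + 2*O (b(O, x) = -2 + (2*O + x) = -2 + (x + 2*O) = -2 + x + 2*O)
y(W, u) = 31 + 50*W (y(W, u) = (-2 + 11 + 2*11) + 50*W = (-2 + 11 + 22) + 50*W = 31 + 50*W)
1/y(h(9), -104*(-4)) = 1/(31 + 50*0) = 1/(31 + 0) = 1/31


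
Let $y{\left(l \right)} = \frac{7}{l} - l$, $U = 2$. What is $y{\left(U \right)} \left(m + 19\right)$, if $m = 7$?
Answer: $39$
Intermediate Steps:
$y{\left(l \right)} = - l + \frac{7}{l}$
$y{\left(U \right)} \left(m + 19\right) = \left(\left(-1\right) 2 + \frac{7}{2}\right) \left(7 + 19\right) = \left(-2 + 7 \cdot \frac{1}{2}\right) 26 = \left(-2 + \frac{7}{2}\right) 26 = \frac{3}{2} \cdot 26 = 39$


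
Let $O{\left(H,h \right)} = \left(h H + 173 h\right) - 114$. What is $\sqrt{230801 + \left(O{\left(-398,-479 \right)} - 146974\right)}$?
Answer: $32 \sqrt{187} \approx 437.59$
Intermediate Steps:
$O{\left(H,h \right)} = -114 + 173 h + H h$ ($O{\left(H,h \right)} = \left(H h + 173 h\right) - 114 = \left(173 h + H h\right) - 114 = -114 + 173 h + H h$)
$\sqrt{230801 + \left(O{\left(-398,-479 \right)} - 146974\right)} = \sqrt{230801 - 39313} = \sqrt{191488} = 32 \sqrt{187}$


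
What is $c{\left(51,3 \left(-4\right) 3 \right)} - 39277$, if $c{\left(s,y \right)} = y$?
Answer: $-39313$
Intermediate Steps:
$c{\left(51,3 \left(-4\right) 3 \right)} - 39277 = 3 \left(-4\right) 3 - 39277 = \left(-12\right) 3 - 39277 = -36 - 39277 = -39313$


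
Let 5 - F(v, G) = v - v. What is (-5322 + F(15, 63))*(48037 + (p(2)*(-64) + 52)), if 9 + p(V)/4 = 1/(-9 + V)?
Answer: -1876938219/7 ≈ -2.6813e+8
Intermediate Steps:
p(V) = -36 + 4/(-9 + V)
F(v, G) = 5 (F(v, G) = 5 - (v - v) = 5 - 1*0 = 5 + 0 = 5)
(-5322 + F(15, 63))*(48037 + (p(2)*(-64) + 52)) = (-5322 + 5)*(48037 + ((4*(82 - 9*2)/(-9 + 2))*(-64) + 52)) = -5317*(48037 + ((4*(82 - 18)/(-7))*(-64) + 52)) = -5317*(48037 + ((4*(-⅐)*64)*(-64) + 52)) = -5317*(48037 + (-256/7*(-64) + 52)) = -5317*(48037 + (16384/7 + 52)) = -5317*(48037 + 16748/7) = -5317*353007/7 = -1876938219/7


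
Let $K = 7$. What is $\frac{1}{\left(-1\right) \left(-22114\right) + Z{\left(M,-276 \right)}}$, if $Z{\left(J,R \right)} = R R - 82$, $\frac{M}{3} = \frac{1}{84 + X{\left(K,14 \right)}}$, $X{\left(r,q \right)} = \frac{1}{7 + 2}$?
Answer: $\frac{1}{98208} \approx 1.0182 \cdot 10^{-5}$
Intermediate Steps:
$X{\left(r,q \right)} = \frac{1}{9}$
$M = \frac{27}{757}$ ($M = \frac{3}{84 + \frac{1}{9}} = \frac{3}{\frac{757}{9}} = 3 \cdot \frac{9}{757} = \frac{27}{757} \approx 0.035667$)
$Z{\left(J,R \right)} = -82 + R^{2}$ ($Z{\left(J,R \right)} = R^{2} - 82 = -82 + R^{2}$)
$\frac{1}{\left(-1\right) \left(-22114\right) + Z{\left(M,-276 \right)}} = \frac{1}{\left(-1\right) \left(-22114\right) - \left(82 - \left(-276\right)^{2}\right)} = \frac{1}{22114 + \left(-82 + 76176\right)} = \frac{1}{22114 + 76094} = \frac{1}{98208}$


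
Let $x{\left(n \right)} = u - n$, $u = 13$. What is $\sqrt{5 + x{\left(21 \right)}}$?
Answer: $i \sqrt{3} \approx 1.732 i$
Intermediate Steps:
$x{\left(n \right)} = 13 - n$
$\sqrt{5 + x{\left(21 \right)}} = \sqrt{5 + \left(13 - 21\right)} = \sqrt{5 - 8} = \sqrt{-3} = i \sqrt{3}$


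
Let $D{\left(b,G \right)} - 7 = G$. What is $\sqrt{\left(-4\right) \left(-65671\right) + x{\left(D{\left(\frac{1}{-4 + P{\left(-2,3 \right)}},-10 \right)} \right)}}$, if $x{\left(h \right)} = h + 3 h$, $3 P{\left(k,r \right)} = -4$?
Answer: $4 \sqrt{16417} \approx 512.52$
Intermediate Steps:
$P{\left(k,r \right)} = - \frac{4}{3}$ ($P{\left(k,r \right)} = \frac{1}{3} \left(-4\right) = - \frac{4}{3}$)
$D{\left(b,G \right)} = 7 + G$
$x{\left(h \right)} = 4 h$
$\sqrt{\left(-4\right) \left(-65671\right) + x{\left(D{\left(\frac{1}{-4 + P{\left(-2,3 \right)}},-10 \right)} \right)}} = \sqrt{\left(-4\right) \left(-65671\right) + 4 \left(7 - 10\right)} = \sqrt{262684 + 4 \left(-3\right)} = \sqrt{262684 - 12} = \sqrt{262672} = 4 \sqrt{16417}$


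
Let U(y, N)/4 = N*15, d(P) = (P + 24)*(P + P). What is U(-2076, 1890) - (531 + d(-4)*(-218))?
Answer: 77989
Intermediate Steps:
d(P) = 2*P*(24 + P) (d(P) = (24 + P)*(2*P) = 2*P*(24 + P))
U(y, N) = 60*N (U(y, N) = 4*(N*15) = 4*(15*N) = 60*N)
U(-2076, 1890) - (531 + d(-4)*(-218)) = 60*1890 - (531 + (2*(-4)*(24 - 4))*(-218)) = 113400 - (531 + (2*(-4)*20)*(-218)) = 113400 - (531 - 160*(-218)) = 113400 - (531 + 34880) = 113400 - 1*35411 = 113400 - 35411 = 77989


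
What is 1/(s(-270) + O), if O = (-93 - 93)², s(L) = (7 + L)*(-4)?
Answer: 1/35648 ≈ 2.8052e-5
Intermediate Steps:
s(L) = -28 - 4*L
O = 34596 (O = (-186)² = 34596)
1/(s(-270) + O) = 1/((-28 - 4*(-270)) + 34596) = 1/((-28 + 1080) + 34596) = 1/(1052 + 34596) = 1/35648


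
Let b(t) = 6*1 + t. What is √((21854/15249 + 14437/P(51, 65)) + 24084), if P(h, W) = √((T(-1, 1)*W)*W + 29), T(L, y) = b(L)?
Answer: √(2506237303117419460680 + 71015342399936298*√21154)/322577346 ≈ 155.51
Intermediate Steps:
b(t) = 6 + t
T(L, y) = 6 + L
P(h, W) = √(29 + 5*W²) (P(h, W) = √(((6 - 1)*W)*W + 29) = √((5*W)*W + 29) = √(5*W² + 29) = √(29 + 5*W²))
√((21854/15249 + 14437/P(51, 65)) + 24084) = √((21854/15249 + 14437/(√(29 + 5*65²))) + 24084) = √((21854*(1/15249) + 14437/(√(29 + 5*4225))) + 24084) = √((21854/15249 + 14437/(√(29 + 21125))) + 24084) = √((21854/15249 + 14437/(√21154)) + 24084) = √((21854/15249 + 14437*(√21154/21154)) + 24084) = √((21854/15249 + 14437*√21154/21154) + 24084) = √(367278770/15249 + 14437*√21154/21154)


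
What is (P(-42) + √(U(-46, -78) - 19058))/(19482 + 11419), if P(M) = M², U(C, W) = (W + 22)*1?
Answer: 1764/30901 + I*√19114/30901 ≈ 0.057086 + 0.0044741*I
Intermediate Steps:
U(C, W) = 22 + W (U(C, W) = (22 + W)*1 = 22 + W)
(P(-42) + √(U(-46, -78) - 19058))/(19482 + 11419) = ((-42)² + √((22 - 78) - 19058))/(19482 + 11419) = (1764 + √(-56 - 19058))/30901 = (1764 + √(-19114))*(1/30901) = (1764 + I*√19114)*(1/30901) = 1764/30901 + I*√19114/30901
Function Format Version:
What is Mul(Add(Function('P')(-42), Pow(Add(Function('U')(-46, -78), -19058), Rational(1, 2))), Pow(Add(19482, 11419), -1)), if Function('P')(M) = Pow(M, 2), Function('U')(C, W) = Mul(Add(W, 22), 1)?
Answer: Add(Rational(1764, 30901), Mul(Rational(1, 30901), I, Pow(19114, Rational(1, 2)))) ≈ Add(0.057086, Mul(0.0044741, I))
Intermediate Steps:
Function('U')(C, W) = Add(22, W) (Function('U')(C, W) = Mul(Add(22, W), 1) = Add(22, W))
Mul(Add(Function('P')(-42), Pow(Add(Function('U')(-46, -78), -19058), Rational(1, 2))), Pow(Add(19482, 11419), -1)) = Mul(Add(Pow(-42, 2), Pow(Add(Add(22, -78), -19058), Rational(1, 2))), Pow(Add(19482, 11419), -1)) = Mul(Add(1764, Pow(Add(-56, -19058), Rational(1, 2))), Pow(30901, -1)) = Mul(Add(1764, Pow(-19114, Rational(1, 2))), Rational(1, 30901)) = Mul(Add(1764, Mul(I, Pow(19114, Rational(1, 2)))), Rational(1, 30901)) = Add(Rational(1764, 30901), Mul(Rational(1, 30901), I, Pow(19114, Rational(1, 2))))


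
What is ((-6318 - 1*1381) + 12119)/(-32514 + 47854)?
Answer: 17/59 ≈ 0.28814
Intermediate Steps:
((-6318 - 1*1381) + 12119)/(-32514 + 47854) = ((-6318 - 1381) + 12119)/15340 = (-7699 + 12119)*(1/15340) = 4420*(1/15340) = 17/59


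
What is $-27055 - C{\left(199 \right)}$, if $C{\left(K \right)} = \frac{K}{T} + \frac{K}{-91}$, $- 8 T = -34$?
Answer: $- \frac{41923138}{1547} \approx -27100.0$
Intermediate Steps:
$T = \frac{17}{4}$ ($T = \left(- \frac{1}{8}\right) \left(-34\right) = \frac{17}{4} \approx 4.25$)
$C{\left(K \right)} = \frac{347 K}{1547}$ ($C{\left(K \right)} = \frac{K}{\frac{17}{4}} + \frac{K}{-91} = K \frac{4}{17} + K \left(- \frac{1}{91}\right) = \frac{4 K}{17} - \frac{K}{91} = \frac{347 K}{1547}$)
$-27055 - C{\left(199 \right)} = -27055 - \frac{347}{1547} \cdot 199 = -27055 - \frac{69053}{1547} = - \frac{41923138}{1547}$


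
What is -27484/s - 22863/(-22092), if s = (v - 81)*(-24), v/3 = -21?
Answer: -11003375/1590624 ≈ -6.9176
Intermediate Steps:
v = -63 (v = 3*(-21) = -63)
s = 3456 (s = (-63 - 81)*(-24) = -144*(-24) = 3456)
-27484/s - 22863/(-22092) = -27484/3456 - 22863/(-22092) = -27484*1/3456 - 22863*(-1/22092) = -6871/864 + 7621/7364 = -11003375/1590624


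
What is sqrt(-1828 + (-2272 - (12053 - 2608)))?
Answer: 3*I*sqrt(1505) ≈ 116.38*I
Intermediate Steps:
sqrt(-1828 + (-2272 - (12053 - 2608))) = sqrt(-1828 + (-2272 - 1*9445)) = sqrt(-1828 + (-2272 - 9445)) = sqrt(-1828 - 11717) = sqrt(-13545) = 3*I*sqrt(1505)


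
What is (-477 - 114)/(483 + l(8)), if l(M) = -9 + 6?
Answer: -197/160 ≈ -1.2313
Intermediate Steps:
l(M) = -3
(-477 - 114)/(483 + l(8)) = (-477 - 114)/(483 - 3) = -591/480 = -591*1/480 = -197/160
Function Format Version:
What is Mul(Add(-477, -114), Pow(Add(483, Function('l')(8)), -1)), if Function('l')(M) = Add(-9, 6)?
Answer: Rational(-197, 160) ≈ -1.2313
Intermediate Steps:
Function('l')(M) = -3
Mul(Add(-477, -114), Pow(Add(483, Function('l')(8)), -1)) = Mul(Add(-477, -114), Pow(Add(483, -3), -1)) = Mul(-591, Pow(480, -1)) = Mul(-591, Rational(1, 480)) = Rational(-197, 160)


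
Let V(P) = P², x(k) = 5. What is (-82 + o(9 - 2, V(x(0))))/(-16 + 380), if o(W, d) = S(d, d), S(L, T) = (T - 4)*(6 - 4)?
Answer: -10/91 ≈ -0.10989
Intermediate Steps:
S(L, T) = -8 + 2*T (S(L, T) = (-4 + T)*2 = -8 + 2*T)
o(W, d) = -8 + 2*d
(-82 + o(9 - 2, V(x(0))))/(-16 + 380) = (-82 + (-8 + 2*5²))/(-16 + 380) = (-82 + (-8 + 2*25))/364 = (-82 + (-8 + 50))*(1/364) = (-82 + 42)*(1/364) = -40*1/364 = -10/91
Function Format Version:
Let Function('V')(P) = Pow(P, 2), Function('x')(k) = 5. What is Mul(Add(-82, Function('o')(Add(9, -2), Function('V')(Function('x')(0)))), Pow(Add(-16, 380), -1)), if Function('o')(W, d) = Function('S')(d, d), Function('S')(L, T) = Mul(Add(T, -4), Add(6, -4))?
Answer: Rational(-10, 91) ≈ -0.10989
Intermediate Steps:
Function('S')(L, T) = Add(-8, Mul(2, T)) (Function('S')(L, T) = Mul(Add(-4, T), 2) = Add(-8, Mul(2, T)))
Function('o')(W, d) = Add(-8, Mul(2, d))
Mul(Add(-82, Function('o')(Add(9, -2), Function('V')(Function('x')(0)))), Pow(Add(-16, 380), -1)) = Mul(Add(-82, Add(-8, Mul(2, Pow(5, 2)))), Pow(Add(-16, 380), -1)) = Mul(Add(-82, Add(-8, Mul(2, 25))), Pow(364, -1)) = Mul(Add(-82, Add(-8, 50)), Rational(1, 364)) = Mul(Add(-82, 42), Rational(1, 364)) = Mul(-40, Rational(1, 364)) = Rational(-10, 91)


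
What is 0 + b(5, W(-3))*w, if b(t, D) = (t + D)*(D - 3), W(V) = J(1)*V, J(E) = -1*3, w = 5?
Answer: 420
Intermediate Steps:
J(E) = -3
W(V) = -3*V
b(t, D) = (-3 + D)*(D + t) (b(t, D) = (D + t)*(-3 + D) = (-3 + D)*(D + t))
0 + b(5, W(-3))*w = 0 + ((-3*(-3))**2 - (-9)*(-3) - 3*5 - 3*(-3)*5)*5 = 0 + (9**2 - 3*9 - 15 + 9*5)*5 = 0 + (81 - 27 - 15 + 45)*5 = 0 + 84*5 = 0 + 420 = 420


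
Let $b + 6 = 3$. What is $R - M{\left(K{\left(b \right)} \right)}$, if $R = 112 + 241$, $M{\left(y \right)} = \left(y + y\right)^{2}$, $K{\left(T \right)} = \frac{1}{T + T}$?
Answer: $\frac{3176}{9} \approx 352.89$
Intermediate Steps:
$b = -3$ ($b = -6 + 3 = -3$)
$K{\left(T \right)} = \frac{1}{2 T}$
$M{\left(y \right)} = 4 y^{2}$ ($M{\left(y \right)} = \left(2 y\right)^{2} = 4 y^{2}$)
$R = 353$
$R - M{\left(K{\left(b \right)} \right)} = 353 - 4 \left(\frac{1}{2 \left(-3\right)}\right)^{2} = 353 - 4 \left(\frac{1}{2} \left(- \frac{1}{3}\right)\right)^{2} = 353 - 4 \left(- \frac{1}{6}\right)^{2} = 353 - 4 \cdot \frac{1}{36} = 353 - \frac{1}{9} = \frac{3176}{9}$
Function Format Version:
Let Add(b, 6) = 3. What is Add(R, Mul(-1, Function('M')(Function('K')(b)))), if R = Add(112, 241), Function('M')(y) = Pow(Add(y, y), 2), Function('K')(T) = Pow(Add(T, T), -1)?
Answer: Rational(3176, 9) ≈ 352.89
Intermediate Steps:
b = -3 (b = Add(-6, 3) = -3)
Function('K')(T) = Mul(Rational(1, 2), Pow(T, -1)) (Function('K')(T) = Pow(Mul(2, T), -1) = Mul(Rational(1, 2), Pow(T, -1)))
Function('M')(y) = Mul(4, Pow(y, 2)) (Function('M')(y) = Pow(Mul(2, y), 2) = Mul(4, Pow(y, 2)))
R = 353
Add(R, Mul(-1, Function('M')(Function('K')(b)))) = Add(353, Mul(-1, Mul(4, Pow(Mul(Rational(1, 2), Pow(-3, -1)), 2)))) = Add(353, Mul(-1, Mul(4, Pow(Mul(Rational(1, 2), Rational(-1, 3)), 2)))) = Add(353, Mul(-1, Mul(4, Pow(Rational(-1, 6), 2)))) = Add(353, Mul(-1, Mul(4, Rational(1, 36)))) = Add(353, Mul(-1, Rational(1, 9))) = Add(353, Rational(-1, 9)) = Rational(3176, 9)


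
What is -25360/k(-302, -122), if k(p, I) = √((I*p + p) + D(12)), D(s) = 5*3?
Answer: -25360*√36557/36557 ≈ -132.64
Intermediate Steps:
D(s) = 15
k(p, I) = √(15 + p + I*p) (k(p, I) = √((I*p + p) + 15) = √((p + I*p) + 15) = √(15 + p + I*p))
-25360/k(-302, -122) = -25360/√(15 - 302 - 122*(-302)) = -25360/√(15 - 302 + 36844) = -25360*√36557/36557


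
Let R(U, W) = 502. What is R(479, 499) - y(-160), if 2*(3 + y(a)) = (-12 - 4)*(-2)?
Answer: 489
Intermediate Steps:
y(a) = 13 (y(a) = -3 + ((-12 - 4)*(-2))/2 = -3 + (-16*(-2))/2 = -3 + (½)*32 = -3 + 16 = 13)
R(479, 499) - y(-160) = 502 - 1*13 = 502 - 13 = 489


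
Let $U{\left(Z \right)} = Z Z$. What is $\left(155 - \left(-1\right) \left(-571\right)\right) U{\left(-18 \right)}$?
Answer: $-134784$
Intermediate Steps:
$U{\left(Z \right)} = Z^{2}$
$\left(155 - \left(-1\right) \left(-571\right)\right) U{\left(-18 \right)} = \left(155 - \left(-1\right) \left(-571\right)\right) \left(-18\right)^{2} = \left(155 - 571\right) 324 = \left(-416\right) 324 = -134784$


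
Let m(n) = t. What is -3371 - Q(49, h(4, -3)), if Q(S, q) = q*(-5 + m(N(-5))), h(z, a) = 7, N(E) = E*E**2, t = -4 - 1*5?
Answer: -3273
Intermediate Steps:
t = -9 (t = -4 - 5 = -9)
N(E) = E**3
m(n) = -9
Q(S, q) = -14*q (Q(S, q) = q*(-5 - 9) = q*(-14) = -14*q)
-3371 - Q(49, h(4, -3)) = -3371 - (-14)*7 = -3371 - 1*(-98) = -3371 + 98 = -3273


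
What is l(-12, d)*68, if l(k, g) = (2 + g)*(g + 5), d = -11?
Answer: 3672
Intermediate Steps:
l(k, g) = (2 + g)*(5 + g)
l(-12, d)*68 = (10 + (-11)² + 7*(-11))*68 = (10 + 121 - 77)*68 = 54*68 = 3672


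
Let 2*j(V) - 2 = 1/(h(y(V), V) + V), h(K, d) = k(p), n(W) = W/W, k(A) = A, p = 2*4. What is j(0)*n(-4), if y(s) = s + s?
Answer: 17/16 ≈ 1.0625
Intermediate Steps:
p = 8
n(W) = 1
y(s) = 2*s
h(K, d) = 8
j(V) = 1 + 1/(2*(8 + V))
j(0)*n(-4) = ((17/2 + 0)/(8 + 0))*1 = ((17/2)/8)*1 = ((⅛)*(17/2))*1 = (17/16)*1 = 17/16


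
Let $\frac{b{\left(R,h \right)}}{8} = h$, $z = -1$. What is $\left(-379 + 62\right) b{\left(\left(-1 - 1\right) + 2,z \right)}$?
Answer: $2536$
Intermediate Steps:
$b{\left(R,h \right)} = 8 h$
$\left(-379 + 62\right) b{\left(\left(-1 - 1\right) + 2,z \right)} = \left(-379 + 62\right) 8 \left(-1\right) = \left(-317\right) \left(-8\right) = 2536$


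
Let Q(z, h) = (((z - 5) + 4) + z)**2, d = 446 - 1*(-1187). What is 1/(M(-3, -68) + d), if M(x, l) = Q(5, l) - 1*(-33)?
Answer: 1/1747 ≈ 0.00057241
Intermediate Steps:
d = 1633 (d = 446 + 1187 = 1633)
Q(z, h) = (-1 + 2*z)**2 (Q(z, h) = (((-5 + z) + 4) + z)**2 = ((-1 + z) + z)**2 = (-1 + 2*z)**2)
M(x, l) = 114 (M(x, l) = (-1 + 2*5)**2 - 1*(-33) = (-1 + 10)**2 + 33 = 9**2 + 33 = 81 + 33 = 114)
1/(M(-3, -68) + d) = 1/(114 + 1633) = 1/1747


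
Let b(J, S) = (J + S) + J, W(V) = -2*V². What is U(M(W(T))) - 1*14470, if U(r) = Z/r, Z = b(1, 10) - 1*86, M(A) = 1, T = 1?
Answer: -14544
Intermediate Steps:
b(J, S) = S + 2*J
Z = -74 (Z = (10 + 2*1) - 1*86 = (10 + 2) - 86 = 12 - 86 = -74)
U(r) = -74/r
U(M(W(T))) - 1*14470 = -74/1 - 1*14470 = -74*1 - 14470 = -74 - 14470 = -14544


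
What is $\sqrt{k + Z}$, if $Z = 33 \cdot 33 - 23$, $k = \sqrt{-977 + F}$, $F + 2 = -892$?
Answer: $\sqrt{1066 + i \sqrt{1871}} \approx 32.656 + 0.6623 i$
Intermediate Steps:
$F = -894$ ($F = -2 - 892 = -894$)
$k = i \sqrt{1871}$ ($k = \sqrt{-977 - 894} = \sqrt{-1871} = i \sqrt{1871} \approx 43.255 i$)
$Z = 1066$ ($Z = 1089 - 23 = 1066$)
$\sqrt{k + Z} = \sqrt{i \sqrt{1871} + 1066} = \sqrt{1066 + i \sqrt{1871}}$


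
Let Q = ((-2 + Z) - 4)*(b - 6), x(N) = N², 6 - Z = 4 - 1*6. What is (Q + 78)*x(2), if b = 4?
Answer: 296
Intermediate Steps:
Z = 8 (Z = 6 - (4 - 1*6) = 6 - (4 - 6) = 6 - 1*(-2) = 6 + 2 = 8)
Q = -4 (Q = ((-2 + 8) - 4)*(4 - 6) = (6 - 4)*(-2) = 2*(-2) = -4)
(Q + 78)*x(2) = (-4 + 78)*2² = 74*4 = 296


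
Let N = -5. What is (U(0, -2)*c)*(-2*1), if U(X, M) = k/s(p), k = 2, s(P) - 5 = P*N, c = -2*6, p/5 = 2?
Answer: -16/15 ≈ -1.0667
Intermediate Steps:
p = 10 (p = 5*2 = 10)
c = -12
s(P) = 5 - 5*P (s(P) = 5 + P*(-5) = 5 - 5*P)
U(X, M) = -2/45 (U(X, M) = 2/(5 - 5*10) = 2/(5 - 50) = 2/(-45) = 2*(-1/45) = -2/45)
(U(0, -2)*c)*(-2*1) = (-2/45*(-12))*(-2*1) = (8/15)*(-2) = -16/15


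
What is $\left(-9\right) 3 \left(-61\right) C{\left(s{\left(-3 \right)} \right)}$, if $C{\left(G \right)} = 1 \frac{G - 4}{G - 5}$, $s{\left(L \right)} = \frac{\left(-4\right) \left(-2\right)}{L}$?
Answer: $\frac{32940}{23} \approx 1432.2$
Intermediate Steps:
$s{\left(L \right)} = \frac{8}{L}$
$C{\left(G \right)} = \frac{-4 + G}{-5 + G}$ ($C{\left(G \right)} = 1 \frac{-4 + G}{-5 + G} = \frac{-4 + G}{-5 + G}$)
$\left(-9\right) 3 \left(-61\right) C{\left(s{\left(-3 \right)} \right)} = \left(-9\right) 3 \left(-61\right) \frac{-4 + \frac{8}{-3}}{-5 + \frac{8}{-3}} = \left(-27\right) \left(-61\right) \frac{-4 + 8 \left(- \frac{1}{3}\right)}{-5 + 8 \left(- \frac{1}{3}\right)} = 1647 \frac{-4 - \frac{8}{3}}{-5 - \frac{8}{3}} = 1647 \frac{1}{- \frac{23}{3}} \left(- \frac{20}{3}\right) = 1647 \left(\left(- \frac{3}{23}\right) \left(- \frac{20}{3}\right)\right) = 1647 \cdot \frac{20}{23} = \frac{32940}{23}$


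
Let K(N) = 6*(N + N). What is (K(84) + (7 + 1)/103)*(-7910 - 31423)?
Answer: -4084024056/103 ≈ -3.9651e+7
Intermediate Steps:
K(N) = 12*N (K(N) = 6*(2*N) = 12*N)
(K(84) + (7 + 1)/103)*(-7910 - 31423) = (12*84 + (7 + 1)/103)*(-7910 - 31423) = (1008 + 8*(1/103))*(-39333) = (1008 + 8/103)*(-39333) = (103832/103)*(-39333) = -4084024056/103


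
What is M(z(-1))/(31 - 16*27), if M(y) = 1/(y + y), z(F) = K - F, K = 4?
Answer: -1/4010 ≈ -0.00024938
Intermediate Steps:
z(F) = 4 - F
M(y) = 1/(2*y)
M(z(-1))/(31 - 16*27) = (1/(2*(4 - 1*(-1))))/(31 - 16*27) = (1/(2*(4 + 1)))/(31 - 432) = ((1/2)/5)/(-401) = ((1/2)*(1/5))*(-1/401) = (1/10)*(-1/401) = -1/4010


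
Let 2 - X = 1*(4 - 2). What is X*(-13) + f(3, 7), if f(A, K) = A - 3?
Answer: 0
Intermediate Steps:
f(A, K) = -3 + A
X = 0 (X = 2 - (4 - 2) = 2 - 2 = 0)
X*(-13) + f(3, 7) = 0*(-13) + (-3 + 3) = 0 + 0 = 0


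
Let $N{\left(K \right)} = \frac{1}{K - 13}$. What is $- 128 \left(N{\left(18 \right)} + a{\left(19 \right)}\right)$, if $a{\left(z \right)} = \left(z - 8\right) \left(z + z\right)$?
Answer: $- \frac{267648}{5} \approx -53530.0$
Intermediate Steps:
$a{\left(z \right)} = 2 z \left(-8 + z\right)$ ($a{\left(z \right)} = \left(-8 + z\right) 2 z = 2 z \left(-8 + z\right)$)
$N{\left(K \right)} = \frac{1}{-13 + K}$
$- 128 \left(N{\left(18 \right)} + a{\left(19 \right)}\right) = - 128 \left(\frac{1}{-13 + 18} + 2 \cdot 19 \left(-8 + 19\right)\right) = - 128 \left(\frac{1}{5} + 2 \cdot 19 \cdot 11\right) = - 128 \left(\frac{1}{5} + 418\right) = \left(-128\right) \frac{2091}{5} = - \frac{267648}{5}$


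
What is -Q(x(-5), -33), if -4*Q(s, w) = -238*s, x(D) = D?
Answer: 595/2 ≈ 297.50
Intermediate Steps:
Q(s, w) = 119*s/2 (Q(s, w) = -(-119)*s/2 = 119*s/2)
-Q(x(-5), -33) = -119*(-5)/2 = -1*(-595/2) = 595/2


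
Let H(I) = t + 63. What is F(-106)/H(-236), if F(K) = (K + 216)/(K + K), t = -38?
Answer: -11/530 ≈ -0.020755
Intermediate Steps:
F(K) = (216 + K)/(2*K) (F(K) = (216 + K)/((2*K)) = (216 + K)*(1/(2*K)) = (216 + K)/(2*K))
H(I) = 25 (H(I) = -38 + 63 = 25)
F(-106)/H(-236) = ((½)*(216 - 106)/(-106))/25 = ((½)*(-1/106)*110)*(1/25) = -55/106*1/25 = -11/530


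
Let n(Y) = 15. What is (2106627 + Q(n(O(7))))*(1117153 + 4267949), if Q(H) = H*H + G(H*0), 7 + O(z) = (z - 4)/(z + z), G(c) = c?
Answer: 11345612918904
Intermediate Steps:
O(z) = -7 + (-4 + z)/(2*z) (O(z) = -7 + (z - 4)/(z + z) = -7 + (-4 + z)/((2*z)) = -7 + (-4 + z)*(1/(2*z)) = -7 + (-4 + z)/(2*z))
Q(H) = H² (Q(H) = H*H + H*0 = H² + 0 = H²)
(2106627 + Q(n(O(7))))*(1117153 + 4267949) = (2106627 + 15²)*(1117153 + 4267949) = (2106627 + 225)*5385102 = 2106852*5385102 = 11345612918904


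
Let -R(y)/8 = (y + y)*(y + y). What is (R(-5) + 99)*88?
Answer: -61688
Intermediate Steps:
R(y) = -32*y**2 (R(y) = -8*(y + y)*(y + y) = -8*2*y*2*y = -32*y**2)
(R(-5) + 99)*88 = (-32*(-5)**2 + 99)*88 = (-32*25 + 99)*88 = (-800 + 99)*88 = -701*88 = -61688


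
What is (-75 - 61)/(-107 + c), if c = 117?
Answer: -68/5 ≈ -13.600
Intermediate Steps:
(-75 - 61)/(-107 + c) = (-75 - 61)/(-107 + 117) = -136/10 = (⅒)*(-136) = -68/5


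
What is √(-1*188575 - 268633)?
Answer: 2*I*√114302 ≈ 676.17*I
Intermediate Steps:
√(-1*188575 - 268633) = √(-188575 - 268633) = √(-457208) = 2*I*√114302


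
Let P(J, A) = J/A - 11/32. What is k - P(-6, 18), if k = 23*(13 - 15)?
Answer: -4351/96 ≈ -45.323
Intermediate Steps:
P(J, A) = -11/32 + J/A (P(J, A) = J/A - 11*1/32 = J/A - 11/32 = -11/32 + J/A)
k = -46 (k = 23*(-2) = -46)
k - P(-6, 18) = -46 - (-11/32 - 6/18) = -46 - (-11/32 - 6*1/18) = -46 - (-11/32 - ⅓) = -46 - 1*(-65/96) = -46 + 65/96 = -4351/96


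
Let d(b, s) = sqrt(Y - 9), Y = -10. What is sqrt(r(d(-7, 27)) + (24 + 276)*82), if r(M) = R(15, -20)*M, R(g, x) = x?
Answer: 2*sqrt(6150 - 5*I*sqrt(19)) ≈ 156.84 - 0.27791*I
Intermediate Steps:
d(b, s) = I*sqrt(19) (d(b, s) = sqrt(-10 - 9) = sqrt(-19) = I*sqrt(19))
r(M) = -20*M
sqrt(r(d(-7, 27)) + (24 + 276)*82) = sqrt(-20*I*sqrt(19) + (24 + 276)*82) = sqrt(-20*I*sqrt(19) + 300*82) = sqrt(-20*I*sqrt(19) + 24600) = sqrt(24600 - 20*I*sqrt(19))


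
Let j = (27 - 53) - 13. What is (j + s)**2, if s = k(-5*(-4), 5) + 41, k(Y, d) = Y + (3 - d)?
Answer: 400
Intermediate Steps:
k(Y, d) = 3 + Y - d
s = 59 (s = (3 - 5*(-4) - 1*5) + 41 = (3 + 20 - 5) + 41 = 18 + 41 = 59)
j = -39 (j = -26 - 13 = -39)
(j + s)**2 = (-39 + 59)**2 = 20**2 = 400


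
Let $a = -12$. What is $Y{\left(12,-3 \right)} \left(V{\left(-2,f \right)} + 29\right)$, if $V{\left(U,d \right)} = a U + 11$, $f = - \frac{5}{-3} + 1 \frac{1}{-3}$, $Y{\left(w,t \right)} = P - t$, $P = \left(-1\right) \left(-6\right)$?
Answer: $576$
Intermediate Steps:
$P = 6$
$Y{\left(w,t \right)} = 6 - t$
$f = \frac{4}{3}$ ($f = \left(-5\right) \left(- \frac{1}{3}\right) + 1 \left(- \frac{1}{3}\right) = \frac{5}{3} - \frac{1}{3} = \frac{4}{3} \approx 1.3333$)
$V{\left(U,d \right)} = 11 - 12 U$ ($V{\left(U,d \right)} = - 12 U + 11 = 11 - 12 U$)
$Y{\left(12,-3 \right)} \left(V{\left(-2,f \right)} + 29\right) = \left(6 - -3\right) \left(\left(11 - -24\right) + 29\right) = \left(6 + 3\right) \left(\left(11 + 24\right) + 29\right) = 9 \left(35 + 29\right) = 9 \cdot 64 = 576$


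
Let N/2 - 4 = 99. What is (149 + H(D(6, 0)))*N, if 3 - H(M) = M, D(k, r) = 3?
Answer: 30694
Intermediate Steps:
N = 206 (N = 8 + 2*99 = 8 + 198 = 206)
H(M) = 3 - M
(149 + H(D(6, 0)))*N = (149 + (3 - 1*3))*206 = (149 + (3 - 3))*206 = (149 + 0)*206 = 149*206 = 30694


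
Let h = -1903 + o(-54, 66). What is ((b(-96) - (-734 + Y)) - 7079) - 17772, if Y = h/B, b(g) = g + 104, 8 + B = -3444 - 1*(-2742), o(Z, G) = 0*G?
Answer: -17119293/710 ≈ -24112.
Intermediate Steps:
o(Z, G) = 0
B = -710 (B = -8 + (-3444 - 1*(-2742)) = -8 + (-3444 + 2742) = -8 - 702 = -710)
b(g) = 104 + g
h = -1903 (h = -1903 + 0 = -1903)
Y = 1903/710 (Y = -1903/(-710) = -1903*(-1/710) = 1903/710 ≈ 2.6803)
((b(-96) - (-734 + Y)) - 7079) - 17772 = (((104 - 96) - (-734 + 1903/710)) - 7079) - 17772 = ((8 - 1*(-519237/710)) - 7079) - 17772 = ((8 + 519237/710) - 7079) - 17772 = (524917/710 - 7079) - 17772 = -4501173/710 - 17772 = -17119293/710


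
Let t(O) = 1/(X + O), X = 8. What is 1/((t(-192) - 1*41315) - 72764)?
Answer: -184/20990537 ≈ -8.7659e-6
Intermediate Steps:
t(O) = 1/(8 + O)
1/((t(-192) - 1*41315) - 72764) = 1/((1/(8 - 192) - 1*41315) - 72764) = 1/((1/(-184) - 41315) - 72764) = 1/((-1/184 - 41315) - 72764) = 1/(-7601961/184 - 72764) = 1/(-20990537/184) = -184/20990537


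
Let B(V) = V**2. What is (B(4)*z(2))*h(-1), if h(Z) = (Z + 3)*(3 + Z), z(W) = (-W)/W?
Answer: -64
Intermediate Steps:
z(W) = -1
h(Z) = (3 + Z)**2 (h(Z) = (3 + Z)*(3 + Z) = (3 + Z)**2)
(B(4)*z(2))*h(-1) = (4**2*(-1))*(3 - 1)**2 = (16*(-1))*2**2 = -16*4 = -64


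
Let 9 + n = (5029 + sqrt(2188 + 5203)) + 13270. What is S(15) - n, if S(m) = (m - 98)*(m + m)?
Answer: -20780 - sqrt(7391) ≈ -20866.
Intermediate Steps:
S(m) = 2*m*(-98 + m) (S(m) = (-98 + m)*(2*m) = 2*m*(-98 + m))
n = 18290 + sqrt(7391) (n = -9 + ((5029 + sqrt(2188 + 5203)) + 13270) = -9 + ((5029 + sqrt(7391)) + 13270) = -9 + (18299 + sqrt(7391)) = 18290 + sqrt(7391) ≈ 18376.)
S(15) - n = 2*15*(-98 + 15) - (18290 + sqrt(7391)) = 2*15*(-83) + (-18290 - sqrt(7391)) = -2490 + (-18290 - sqrt(7391)) = -20780 - sqrt(7391)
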